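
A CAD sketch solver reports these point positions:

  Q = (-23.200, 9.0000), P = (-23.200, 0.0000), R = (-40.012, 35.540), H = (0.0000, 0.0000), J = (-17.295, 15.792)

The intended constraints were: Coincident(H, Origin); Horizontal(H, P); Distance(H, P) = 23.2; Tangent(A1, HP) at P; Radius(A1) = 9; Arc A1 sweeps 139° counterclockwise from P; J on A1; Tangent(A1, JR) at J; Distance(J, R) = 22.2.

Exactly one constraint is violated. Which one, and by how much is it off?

Distance(J, R) = 22.2 — off by 7.90.

H = (0.00, 0.00) ✓; H.y = 0.00, P.y = 0.00 ✓; |HP| = 23.20 ✓; ∠(QP, PH) = 90.00° ✓; |QP| = 9.000 ✓; bearing(Q→J) − bearing(Q→P) = 139.0° ✓; |QJ| = 9.000 ✓; ∠(QJ, JR) = 90.00° ✓; |JR| = 30.10 ✗.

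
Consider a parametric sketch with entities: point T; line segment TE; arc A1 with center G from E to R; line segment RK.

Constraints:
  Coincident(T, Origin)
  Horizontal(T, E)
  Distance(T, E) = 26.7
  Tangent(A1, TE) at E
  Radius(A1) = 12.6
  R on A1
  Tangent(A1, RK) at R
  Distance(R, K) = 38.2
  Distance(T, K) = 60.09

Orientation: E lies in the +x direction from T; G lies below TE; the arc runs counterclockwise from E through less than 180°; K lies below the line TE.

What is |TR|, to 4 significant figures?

22.75

T is at the origin; T and E share the same y with |TE| = 26.7 and E on the +x side, so E = (26.70, 0.000). Since A1 is tangent to TE there, GE ⟂ TE, so G = E + (0, -12.6) = (26.70, -12.60). Since GR ⟂ RK (tangency), |GK| = √(12.6² + 38.2²) = 40.22 regardless of where R sits on A1. So K lies on both circle(T, 60.09) and circle(G, 40.22); the below-TE intersection is K = (28.74, -52.77). R is the foot of the tangent from K: R = (14.95, -17.15).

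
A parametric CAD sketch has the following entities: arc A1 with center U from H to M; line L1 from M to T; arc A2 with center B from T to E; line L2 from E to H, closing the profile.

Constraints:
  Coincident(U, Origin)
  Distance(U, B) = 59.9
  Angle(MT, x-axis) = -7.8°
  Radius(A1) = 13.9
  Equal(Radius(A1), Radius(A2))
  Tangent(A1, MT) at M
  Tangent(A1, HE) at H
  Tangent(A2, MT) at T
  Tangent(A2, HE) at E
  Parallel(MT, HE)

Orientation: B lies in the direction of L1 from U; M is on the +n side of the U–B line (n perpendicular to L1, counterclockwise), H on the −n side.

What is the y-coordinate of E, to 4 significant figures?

-21.90

The slot axis is L1's direction at -7.8°, so u = (cos -7.8°, sin -7.8°) = (0.9907, -0.1357) and n = (−sin -7.8°, cos -7.8°) = (0.1357, 0.9907). U is at the origin and B lies 59.9 along u from U, so B = 59.9·u = (59.35, -8.129). Tangency of A1 to both parallel lines with radius 13.9 puts M and H at U ± 13.9·n: M = (1.886, 13.77), H = (-1.886, -13.77). Equal radii place T and E the same way about B: T = B + 13.9·n = (61.23, 5.642), E = B − 13.9·n = (57.46, -21.90). So E.y = -21.90.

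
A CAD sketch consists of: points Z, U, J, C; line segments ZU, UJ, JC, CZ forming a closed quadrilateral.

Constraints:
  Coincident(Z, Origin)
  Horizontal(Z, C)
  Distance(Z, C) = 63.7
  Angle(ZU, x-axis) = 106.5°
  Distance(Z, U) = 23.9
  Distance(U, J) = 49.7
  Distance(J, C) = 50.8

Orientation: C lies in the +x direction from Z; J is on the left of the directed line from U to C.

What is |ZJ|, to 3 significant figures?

58.3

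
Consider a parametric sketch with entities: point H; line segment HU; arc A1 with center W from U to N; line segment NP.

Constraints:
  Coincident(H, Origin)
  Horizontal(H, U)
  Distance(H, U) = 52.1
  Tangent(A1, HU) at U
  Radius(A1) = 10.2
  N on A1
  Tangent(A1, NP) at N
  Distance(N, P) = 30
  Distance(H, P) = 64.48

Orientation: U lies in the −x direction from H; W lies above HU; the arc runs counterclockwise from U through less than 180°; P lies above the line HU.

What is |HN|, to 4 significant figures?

44.01

H is at the origin; HU is horizontal with |HU| = 52.1 and U on the −x side, so U = (-52.10, 0.000). The tangent condition forces WU to be normal to HU, so W = U + (0, 10.2) = (-52.10, 10.20). Since WN ⟂ NP (tangency), |WP| = √(10.2² + 30.0²) = 31.69 regardless of where N sits on A1. So P lies on both circle(H, 64.48) and circle(W, 31.69); the above-HU intersection is P = (-49.14, 41.75). N is the foot of the tangent from P: N = (-42.18, 12.57).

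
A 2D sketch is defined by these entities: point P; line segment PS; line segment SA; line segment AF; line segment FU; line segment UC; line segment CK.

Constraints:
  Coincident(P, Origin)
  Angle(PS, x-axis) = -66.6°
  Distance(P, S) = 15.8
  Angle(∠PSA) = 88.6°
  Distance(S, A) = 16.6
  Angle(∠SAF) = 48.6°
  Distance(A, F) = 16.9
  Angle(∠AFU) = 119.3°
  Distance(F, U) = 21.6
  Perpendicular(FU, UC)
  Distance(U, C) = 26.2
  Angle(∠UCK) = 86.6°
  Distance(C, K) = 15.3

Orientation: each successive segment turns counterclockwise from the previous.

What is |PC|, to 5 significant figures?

34.909

P is at the origin; PS runs at -66.6° with length 15.8, so S = (6.2749, -14.501). ∠PSA = 88.6° gives SA at 24.800° from the x-axis; with |SA| = 16.6, A = (21.344, -7.5376). ∠SAF = 48.6° gives AF at 156.20° from the x-axis; with |AF| = 16.9, F = (5.8812, -0.71770). ∠AFU = 119.3° gives FU at -143.10° from the x-axis; with |FU| = 21.6, U = (-11.392, -13.687). FU ⟂ UC, so UC runs at -53.100°; with |UC| = 26.2, C = (4.3390, -34.639). Then |PC| = |C − P| = 34.909.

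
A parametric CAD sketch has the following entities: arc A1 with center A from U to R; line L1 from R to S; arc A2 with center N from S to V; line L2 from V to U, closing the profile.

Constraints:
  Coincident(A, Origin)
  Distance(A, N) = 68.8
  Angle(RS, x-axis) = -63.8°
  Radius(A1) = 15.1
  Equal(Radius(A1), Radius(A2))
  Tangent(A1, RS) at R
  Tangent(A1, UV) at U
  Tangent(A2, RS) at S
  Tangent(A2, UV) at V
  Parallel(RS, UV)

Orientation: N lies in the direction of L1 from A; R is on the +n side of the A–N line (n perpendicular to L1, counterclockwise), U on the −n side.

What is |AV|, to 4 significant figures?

70.44

The slot axis is L1's direction at -63.8°, so u = (cos -63.8°, sin -63.8°) = (0.4415, -0.8973) and n = (−sin -63.8°, cos -63.8°) = (0.8973, 0.4415). A is at the origin and N lies 68.8 along u from A, so N = 68.8·u = (30.38, -61.73). Tangency of A1 to both parallel lines with radius 15.1 puts R and U at A ± 15.1·n: R = (13.55, 6.667), U = (-13.55, -6.667). Equal radii place S and V the same way about N: S = N + 15.1·n = (43.92, -55.06), V = N − 15.1·n = (16.83, -68.40). Then |AV| = |V − A| = 70.44.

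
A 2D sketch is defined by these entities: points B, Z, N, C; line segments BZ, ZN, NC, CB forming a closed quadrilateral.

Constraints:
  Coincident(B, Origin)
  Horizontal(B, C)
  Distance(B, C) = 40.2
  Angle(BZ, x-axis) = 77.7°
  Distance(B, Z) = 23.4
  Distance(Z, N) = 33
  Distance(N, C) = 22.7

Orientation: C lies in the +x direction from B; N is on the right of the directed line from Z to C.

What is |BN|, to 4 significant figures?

19.99

B is at the origin; B and C share the same y with |BC| = 40.2 and C in +x, so C = (40.2, 0). BZ runs at 77.7° with |BZ| = 23.4, so Z = (4.985, 22.86). N is determined by |ZN| = 33.0 and |NC| = 22.7 together: it lies at the intersection of circle(Z, 33.0) and circle(C, 22.7). With |ZC| = 41.99, the foot of the radical line on ZC is 27.83 from Z and the perpendicular offset is √(33.0² − 27.83²) = 17.74. Taking the right-of-ZC solution: N = (18.66, -7.169).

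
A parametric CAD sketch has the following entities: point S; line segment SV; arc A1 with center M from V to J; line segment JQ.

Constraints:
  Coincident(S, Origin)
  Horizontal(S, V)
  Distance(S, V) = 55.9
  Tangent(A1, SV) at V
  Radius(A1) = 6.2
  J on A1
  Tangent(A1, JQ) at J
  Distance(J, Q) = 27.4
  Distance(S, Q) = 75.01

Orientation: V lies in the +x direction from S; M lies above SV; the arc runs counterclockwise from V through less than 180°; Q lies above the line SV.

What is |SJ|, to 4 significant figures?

62.13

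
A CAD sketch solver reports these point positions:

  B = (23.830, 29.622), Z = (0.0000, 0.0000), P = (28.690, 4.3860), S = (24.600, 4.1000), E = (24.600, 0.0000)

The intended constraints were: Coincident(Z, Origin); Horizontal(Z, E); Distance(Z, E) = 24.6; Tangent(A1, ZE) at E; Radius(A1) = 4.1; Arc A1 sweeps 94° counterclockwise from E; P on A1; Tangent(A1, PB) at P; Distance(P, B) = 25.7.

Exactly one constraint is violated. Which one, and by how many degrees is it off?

Tangent(A1, PB) at P — off by 6.90°.

Z = (0.00, 0.00) ✓; Z.y = 0.00, E.y = 0.00 ✓; |ZE| = 24.60 ✓; ∠(SE, EZ) = 90.00° ✓; |SE| = 4.100 ✓; bearing(S→P) − bearing(S→E) = 94.00° ✓; |SP| = 4.100 ✓; ∠(SP, PB) = 83.10° ✗; |PB| = 25.70 ✓.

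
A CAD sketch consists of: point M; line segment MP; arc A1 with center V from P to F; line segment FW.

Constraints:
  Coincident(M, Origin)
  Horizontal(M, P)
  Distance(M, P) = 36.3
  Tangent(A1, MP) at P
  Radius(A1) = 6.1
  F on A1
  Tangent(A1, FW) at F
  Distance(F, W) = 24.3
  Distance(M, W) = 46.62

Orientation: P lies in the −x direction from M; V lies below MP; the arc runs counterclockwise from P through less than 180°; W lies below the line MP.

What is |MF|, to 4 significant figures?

42.86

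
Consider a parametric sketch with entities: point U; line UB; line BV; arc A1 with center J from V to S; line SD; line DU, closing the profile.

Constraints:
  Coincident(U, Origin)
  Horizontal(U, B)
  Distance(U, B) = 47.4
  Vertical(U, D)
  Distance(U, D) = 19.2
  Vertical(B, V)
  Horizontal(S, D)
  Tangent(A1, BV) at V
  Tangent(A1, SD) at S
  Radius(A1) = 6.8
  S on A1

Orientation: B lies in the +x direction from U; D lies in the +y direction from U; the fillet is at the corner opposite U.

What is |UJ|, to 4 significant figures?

42.45

U is at the origin; U and B share the same y with |UB| = 47.4 and B on the +x side, so B = (47.40, 0.000). U and D share the same x with |UD| = 19.2 and D on the +y side, so D = (0.000, 19.20). The virtual corner opposite U is at (47.40, 19.20). Since A1 is tangent to BV there, JV ⟂ BV and A1 meets SD tangentially, so JS is at right angles to SD, with radius 6.8, so the center J sits 6.8 in from both sides at J = (40.60, 12.40). Then |UJ| = |J − U| = 42.45.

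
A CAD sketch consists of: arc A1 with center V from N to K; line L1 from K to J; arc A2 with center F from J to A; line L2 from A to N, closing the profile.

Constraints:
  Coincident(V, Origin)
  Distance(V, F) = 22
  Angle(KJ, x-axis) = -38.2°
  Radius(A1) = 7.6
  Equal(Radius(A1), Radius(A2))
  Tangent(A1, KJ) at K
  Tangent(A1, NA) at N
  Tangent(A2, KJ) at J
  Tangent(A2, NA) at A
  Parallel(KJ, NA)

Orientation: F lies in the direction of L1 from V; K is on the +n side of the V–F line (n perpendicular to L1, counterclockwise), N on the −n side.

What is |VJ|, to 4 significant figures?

23.28

Tangency of A1 to both parallel lines with radius 7.6 puts K and N at V ± 7.6·n: K = (4.700, 5.973), N = (-4.700, -5.973). Equal radii place J and A the same way about F: J = F + 7.6·n = (21.99, -7.632), A = F − 7.6·n = (12.59, -19.58). Then |VJ| = |J − V| = 23.28.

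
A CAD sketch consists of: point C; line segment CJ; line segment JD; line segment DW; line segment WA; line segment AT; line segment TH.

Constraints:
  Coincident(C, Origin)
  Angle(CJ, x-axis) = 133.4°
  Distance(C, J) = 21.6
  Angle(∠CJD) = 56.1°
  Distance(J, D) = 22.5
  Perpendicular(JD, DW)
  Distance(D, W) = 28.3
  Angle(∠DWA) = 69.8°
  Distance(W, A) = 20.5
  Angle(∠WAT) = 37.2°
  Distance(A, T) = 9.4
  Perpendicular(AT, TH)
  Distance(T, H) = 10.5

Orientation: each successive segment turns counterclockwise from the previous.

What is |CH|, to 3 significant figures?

11.1

C is at the origin; CJ runs at 133.4° with length 21.6, so J = (-14.8, 15.7). ∠CJD = 56.1° gives JD at -103° from the x-axis; with |JD| = 22.5, D = (-19.8, -6.26). JD is perpendicular to DW, so DW runs at -12.7°; with |DW| = 28.3, W = (7.82, -12.5). ∠DWA = 69.8° gives WA at 97.5° from the x-axis; with |WA| = 20.5, A = (5.14, 7.85). ∠WAT = 37.2° gives AT at -120° from the x-axis; with |AT| = 9.4, T = (0.487, -0.318). The perpendicularity gives TH at right angles to AT, so TH runs at -29.7°; with |TH| = 10.5, H = (9.61, -5.52). Then |CH| = |H − C| = 11.1.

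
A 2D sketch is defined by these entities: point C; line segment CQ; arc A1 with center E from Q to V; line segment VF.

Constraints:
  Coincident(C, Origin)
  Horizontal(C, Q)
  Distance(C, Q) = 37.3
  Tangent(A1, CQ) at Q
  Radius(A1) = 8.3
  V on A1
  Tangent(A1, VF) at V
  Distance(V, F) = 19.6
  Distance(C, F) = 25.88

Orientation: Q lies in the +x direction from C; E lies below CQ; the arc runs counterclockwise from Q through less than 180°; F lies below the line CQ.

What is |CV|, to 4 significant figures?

31.04

C is at the origin; C and Q share the same y with |CQ| = 37.3 and Q on the +x side, so Q = (37.30, 0.000). The tangent condition forces EQ to be normal to CQ, so E = Q + (0, -8.3) = (37.30, -8.300). Since EV ⟂ VF (tangency), |EF| = √(8.3² + 19.6²) = 21.28 regardless of where V sits on A1. So F lies on both circle(C, 25.88) and circle(E, 21.28); the below-CQ intersection is F = (18.44, -18.16). V is the foot of the tangent from F: V = (30.89, -3.026).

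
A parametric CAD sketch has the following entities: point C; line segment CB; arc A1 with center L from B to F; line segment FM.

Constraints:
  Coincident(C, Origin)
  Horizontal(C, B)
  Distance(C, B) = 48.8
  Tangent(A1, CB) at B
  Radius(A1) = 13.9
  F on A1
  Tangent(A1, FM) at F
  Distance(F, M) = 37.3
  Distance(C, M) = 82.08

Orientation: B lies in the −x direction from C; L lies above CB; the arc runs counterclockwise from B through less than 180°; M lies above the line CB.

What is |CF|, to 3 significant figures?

45.4

C is at the origin; C and B share the same y with |CB| = 48.8 and B on the −x side, so B = (-48.8, 0.00). A1 meets CB tangentially, so LB is at right angles to CB, so L = B + (0, 13.9) = (-48.8, 13.9). Since LF ⟂ FM (tangency), |LM| = √(13.9² + 37.3²) = 39.8 regardless of where F sits on A1. So M lies on both circle(C, 82.08) and circle(L, 39.8); the above-CB intersection is M = (-64.8, 50.3). F is the foot of the tangent from M: F = (-38.8, 23.6).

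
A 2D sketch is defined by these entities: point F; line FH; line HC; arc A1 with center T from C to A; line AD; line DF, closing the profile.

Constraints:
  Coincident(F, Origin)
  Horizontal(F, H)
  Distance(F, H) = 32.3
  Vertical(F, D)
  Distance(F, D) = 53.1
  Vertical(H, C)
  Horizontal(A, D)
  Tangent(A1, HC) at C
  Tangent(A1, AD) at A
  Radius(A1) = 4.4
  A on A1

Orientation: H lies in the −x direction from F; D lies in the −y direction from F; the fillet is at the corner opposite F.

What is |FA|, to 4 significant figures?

59.98

F is at the origin; FH is horizontal with |FH| = 32.3 and H on the −x side, so H = (-32.30, 0.000). FD is vertical with |FD| = 53.1 and D on the −y side, so D = (0.000, -53.10). The virtual corner opposite F is at (-32.30, -53.10). A1 meets HC tangentially, so TC is at right angles to HC and A1 meets AD tangentially, so TA is at right angles to AD, with radius 4.4, so the center T sits 4.4 in from both sides at T = (-27.90, -48.70). That places the tangent points at C = (-32.30, -48.70) on HC and A = (-27.90, -53.10) on AD. Then |FA| = |A − F| = 59.98.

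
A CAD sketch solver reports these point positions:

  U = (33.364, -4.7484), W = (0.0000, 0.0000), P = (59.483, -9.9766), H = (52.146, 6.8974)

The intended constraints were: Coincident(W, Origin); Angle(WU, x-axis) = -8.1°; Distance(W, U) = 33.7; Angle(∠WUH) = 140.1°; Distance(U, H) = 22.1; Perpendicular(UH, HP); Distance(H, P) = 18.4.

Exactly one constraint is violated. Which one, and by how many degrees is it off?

Perpendicular(UH, HP) — off by 8.30°.

W = (0.00, 0.00) ✓; WU at -8.100° ✓; |WU| = 33.70 ✓; ∠WUH = 140.1° ✓; |UH| = 22.10 ✓; ∠(UH, HP) = 98.30° ✗; |HP| = 18.40 ✓.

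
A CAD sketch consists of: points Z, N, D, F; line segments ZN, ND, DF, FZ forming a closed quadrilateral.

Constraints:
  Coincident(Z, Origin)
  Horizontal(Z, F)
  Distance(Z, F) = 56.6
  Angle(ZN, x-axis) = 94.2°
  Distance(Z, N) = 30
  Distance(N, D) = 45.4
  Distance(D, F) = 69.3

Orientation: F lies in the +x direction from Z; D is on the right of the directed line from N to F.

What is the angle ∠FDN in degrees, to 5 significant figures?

66.477°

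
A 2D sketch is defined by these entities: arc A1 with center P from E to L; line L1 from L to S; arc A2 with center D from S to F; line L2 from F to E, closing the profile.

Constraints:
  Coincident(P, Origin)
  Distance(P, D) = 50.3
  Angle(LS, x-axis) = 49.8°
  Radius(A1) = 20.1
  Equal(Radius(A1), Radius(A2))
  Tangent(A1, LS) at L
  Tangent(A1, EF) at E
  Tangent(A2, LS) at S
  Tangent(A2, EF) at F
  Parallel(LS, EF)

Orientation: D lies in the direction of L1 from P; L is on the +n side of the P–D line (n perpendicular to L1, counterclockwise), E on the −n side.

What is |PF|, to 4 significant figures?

54.17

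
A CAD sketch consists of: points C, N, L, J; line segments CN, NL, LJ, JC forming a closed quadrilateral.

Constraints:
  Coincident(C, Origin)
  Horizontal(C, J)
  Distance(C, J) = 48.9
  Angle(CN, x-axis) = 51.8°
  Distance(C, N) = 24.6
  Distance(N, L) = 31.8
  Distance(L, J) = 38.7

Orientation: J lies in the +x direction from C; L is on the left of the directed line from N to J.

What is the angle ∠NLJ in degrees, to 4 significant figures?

66.02°

C is at the origin; C and J share the same y with |CJ| = 48.9 and J in +x, so J = (48.9, 0). CN runs at 51.8° with |CN| = 24.6, so N = (15.21, 19.33). L is determined by |NL| = 31.8 and |LJ| = 38.7 together: it lies at the intersection of circle(N, 31.8) and circle(J, 38.7). With |NJ| = 38.84, the foot of the radical line on NJ is 13.16 from N and the perpendicular offset is √(31.8² − 13.16²) = 28.95. Taking the left-of-NJ solution: L = (41.03, 37.89).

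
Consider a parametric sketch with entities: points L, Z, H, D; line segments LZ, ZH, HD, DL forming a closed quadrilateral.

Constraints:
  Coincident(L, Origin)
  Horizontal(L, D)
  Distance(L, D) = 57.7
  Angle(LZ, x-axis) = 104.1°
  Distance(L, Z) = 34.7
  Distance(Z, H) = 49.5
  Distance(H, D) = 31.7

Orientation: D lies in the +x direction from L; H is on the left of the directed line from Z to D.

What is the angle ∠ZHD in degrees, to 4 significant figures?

130.9°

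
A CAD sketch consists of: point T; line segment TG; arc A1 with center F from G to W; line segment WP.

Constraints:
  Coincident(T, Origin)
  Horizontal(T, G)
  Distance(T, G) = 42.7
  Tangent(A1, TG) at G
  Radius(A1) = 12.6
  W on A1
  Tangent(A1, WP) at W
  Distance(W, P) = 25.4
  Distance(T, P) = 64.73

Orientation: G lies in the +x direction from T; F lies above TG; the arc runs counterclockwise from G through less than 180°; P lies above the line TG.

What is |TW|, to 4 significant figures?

57.04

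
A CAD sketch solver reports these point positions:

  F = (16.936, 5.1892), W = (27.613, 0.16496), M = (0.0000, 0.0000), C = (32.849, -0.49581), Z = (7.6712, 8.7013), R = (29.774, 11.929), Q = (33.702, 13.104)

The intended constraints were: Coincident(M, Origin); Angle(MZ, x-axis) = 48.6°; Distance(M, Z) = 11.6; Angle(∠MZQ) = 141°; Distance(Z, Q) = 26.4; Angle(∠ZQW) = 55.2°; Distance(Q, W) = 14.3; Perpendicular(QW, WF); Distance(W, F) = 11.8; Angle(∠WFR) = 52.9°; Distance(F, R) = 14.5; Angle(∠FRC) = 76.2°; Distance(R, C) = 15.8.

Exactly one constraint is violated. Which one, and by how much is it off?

Distance(R, C) = 15.8 — off by 3.00.

M = (0.00, 0.00) ✓; MZ at 48.60° ✓; |MZ| = 11.60 ✓; ∠MZQ = 141.0° ✓; |ZQ| = 26.40 ✓; ∠ZQW = 55.20° ✓; |QW| = 14.30 ✓; ∠(QW, WF) = 90.00° ✓; |WF| = 11.80 ✓; ∠WFR = 52.90° ✓; |FR| = 14.50 ✓; ∠FRC = 76.20° ✓; |RC| = 12.80 ✗.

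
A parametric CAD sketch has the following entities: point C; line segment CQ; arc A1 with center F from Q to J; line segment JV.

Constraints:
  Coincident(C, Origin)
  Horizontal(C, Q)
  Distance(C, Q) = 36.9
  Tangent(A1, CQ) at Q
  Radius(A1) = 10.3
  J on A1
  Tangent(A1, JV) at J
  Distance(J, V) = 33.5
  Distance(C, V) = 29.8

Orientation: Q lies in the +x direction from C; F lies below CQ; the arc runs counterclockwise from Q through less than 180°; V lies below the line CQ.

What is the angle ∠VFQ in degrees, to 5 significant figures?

122.08°

C is at the origin; CQ is horizontal with |CQ| = 36.9 and Q on the +x side, so Q = (36.900, 0.0000). A1 meets CQ tangentially, so FQ is at right angles to CQ, so F = Q + (0, -10.3) = (36.900, -10.300). Since FJ ⟂ JV (tangency), |FV| = √(10.3² + 33.5²) = 35.048 regardless of where J sits on A1. So V lies on both circle(C, 29.8) and circle(F, 35.048); the below-CQ intersection is V = (7.2051, -28.916). J is the foot of the tangent from V: J = (29.106, -3.5663).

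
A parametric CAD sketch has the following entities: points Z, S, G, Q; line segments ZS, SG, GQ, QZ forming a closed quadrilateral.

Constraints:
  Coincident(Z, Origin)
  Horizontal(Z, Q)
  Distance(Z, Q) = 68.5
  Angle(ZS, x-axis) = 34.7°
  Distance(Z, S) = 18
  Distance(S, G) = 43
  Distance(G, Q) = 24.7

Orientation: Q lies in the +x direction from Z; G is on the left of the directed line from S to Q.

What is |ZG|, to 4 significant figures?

60.26

Z is at the origin; Z and Q share the same y with |ZQ| = 68.5 and Q in +x, so Q = (68.5, 0). ZS runs at 34.7° with |ZS| = 18.0, so S = (14.80, 10.25). G is determined by |SG| = 43.0 and |GQ| = 24.7 together: it lies at the intersection of circle(S, 43.0) and circle(Q, 24.7). With |SQ| = 54.67, the foot of the radical line on SQ is 38.67 from S and the perpendicular offset is √(43.0² − 38.67²) = 18.81. Taking the left-of-SQ solution: G = (56.31, 21.48).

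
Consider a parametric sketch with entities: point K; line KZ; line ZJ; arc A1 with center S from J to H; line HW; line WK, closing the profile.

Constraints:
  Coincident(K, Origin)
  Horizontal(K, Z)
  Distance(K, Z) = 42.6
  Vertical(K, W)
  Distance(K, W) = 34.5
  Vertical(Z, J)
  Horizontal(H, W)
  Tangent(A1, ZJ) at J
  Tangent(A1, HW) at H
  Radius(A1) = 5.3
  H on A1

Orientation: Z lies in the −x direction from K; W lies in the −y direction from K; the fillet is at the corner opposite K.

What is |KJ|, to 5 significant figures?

51.647

K is at the origin; KZ is horizontal with |KZ| = 42.6 and Z on the −x side, so Z = (-42.600, 0.0000). K and W share the same x with |KW| = 34.5 and W on the −y side, so W = (0.0000, -34.500). The virtual corner opposite K is at (-42.600, -34.500). The tangent condition forces SJ to be normal to ZJ and the tangent condition forces SH to be normal to HW, with radius 5.3, so the center S sits 5.3 in from both sides at S = (-37.300, -29.200). That places the tangent points at J = (-42.600, -29.200) on ZJ and H = (-37.300, -34.500) on HW. Then |KJ| = |J − K| = 51.647.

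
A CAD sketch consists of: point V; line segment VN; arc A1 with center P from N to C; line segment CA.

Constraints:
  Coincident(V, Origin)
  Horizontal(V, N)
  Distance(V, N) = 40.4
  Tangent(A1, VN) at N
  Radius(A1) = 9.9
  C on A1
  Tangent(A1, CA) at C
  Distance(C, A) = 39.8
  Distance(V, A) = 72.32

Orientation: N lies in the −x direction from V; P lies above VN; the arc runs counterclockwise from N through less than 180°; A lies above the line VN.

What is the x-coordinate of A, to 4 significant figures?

-53.36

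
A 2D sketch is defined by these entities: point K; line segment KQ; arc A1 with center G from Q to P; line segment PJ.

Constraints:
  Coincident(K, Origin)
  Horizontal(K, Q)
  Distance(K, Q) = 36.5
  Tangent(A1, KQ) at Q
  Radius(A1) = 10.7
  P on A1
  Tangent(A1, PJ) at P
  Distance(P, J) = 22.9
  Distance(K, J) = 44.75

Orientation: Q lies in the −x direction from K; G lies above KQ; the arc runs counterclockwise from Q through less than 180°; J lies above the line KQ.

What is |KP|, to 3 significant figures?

28.5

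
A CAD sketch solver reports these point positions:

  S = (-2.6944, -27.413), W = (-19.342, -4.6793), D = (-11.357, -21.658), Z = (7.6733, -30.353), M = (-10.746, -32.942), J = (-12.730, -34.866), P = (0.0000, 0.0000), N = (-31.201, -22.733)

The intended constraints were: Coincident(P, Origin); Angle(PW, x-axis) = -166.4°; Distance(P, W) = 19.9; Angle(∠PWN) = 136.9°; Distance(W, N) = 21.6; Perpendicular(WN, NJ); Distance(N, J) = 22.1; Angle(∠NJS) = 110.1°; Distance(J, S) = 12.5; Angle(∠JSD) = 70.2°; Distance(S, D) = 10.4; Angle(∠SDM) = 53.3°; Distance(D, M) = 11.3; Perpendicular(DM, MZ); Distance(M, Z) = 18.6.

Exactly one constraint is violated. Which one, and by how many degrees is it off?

Perpendicular(DM, MZ) — off by 4.90°.

P = (0.00, 0.00) ✓; PW at -166.4° ✓; |PW| = 19.90 ✓; ∠PWN = 136.9° ✓; |WN| = 21.60 ✓; ∠(WN, NJ) = 90.00° ✓; |NJ| = 22.10 ✓; ∠NJS = 110.1° ✓; |JS| = 12.50 ✓; ∠JSD = 70.20° ✓; |SD| = 10.40 ✓; ∠SDM = 53.30° ✓; |DM| = 11.30 ✓; ∠(DM, MZ) = 94.90° ✗; |MZ| = 18.60 ✓.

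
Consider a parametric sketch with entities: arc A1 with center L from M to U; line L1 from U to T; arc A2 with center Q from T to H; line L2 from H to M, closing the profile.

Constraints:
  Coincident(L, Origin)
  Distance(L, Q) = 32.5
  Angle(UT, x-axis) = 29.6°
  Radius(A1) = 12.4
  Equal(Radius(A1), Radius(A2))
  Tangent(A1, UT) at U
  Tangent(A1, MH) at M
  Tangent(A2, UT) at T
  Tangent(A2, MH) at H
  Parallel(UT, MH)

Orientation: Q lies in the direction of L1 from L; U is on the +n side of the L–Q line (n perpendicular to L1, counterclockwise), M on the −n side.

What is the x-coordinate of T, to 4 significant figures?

22.13

The slot axis is L1's direction at 29.6°, so u = (cos 29.6°, sin 29.6°) = (0.8695, 0.4939) and n = (−sin 29.6°, cos 29.6°) = (-0.4939, 0.8695). L is at the origin and Q lies 32.5 along u from L, so Q = 32.5·u = (28.26, 16.05). Tangency of A1 to both parallel lines with radius 12.4 puts U and M at L ± 12.4·n: U = (-6.125, 10.78), M = (6.125, -10.78). Equal radii place T and H the same way about Q: T = Q + 12.4·n = (22.13, 26.83), H = Q − 12.4·n = (34.38, 5.271). So T.x = 22.13.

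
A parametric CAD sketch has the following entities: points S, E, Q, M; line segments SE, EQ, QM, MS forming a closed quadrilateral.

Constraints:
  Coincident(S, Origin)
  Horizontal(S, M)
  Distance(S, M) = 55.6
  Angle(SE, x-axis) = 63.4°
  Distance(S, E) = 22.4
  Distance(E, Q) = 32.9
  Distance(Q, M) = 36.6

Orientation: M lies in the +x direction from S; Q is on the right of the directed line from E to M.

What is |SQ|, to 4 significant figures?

23.50

S is at the origin; SM is horizontal with |SM| = 55.6 and M in +x, so M = (55.6, 0). SE runs at 63.4° with |SE| = 22.4, so E = (10.03, 20.03). Q is determined by |EQ| = 32.9 and |QM| = 36.6 together: it lies at the intersection of circle(E, 32.9) and circle(M, 36.6). With |EM| = 49.78, the foot of the radical line on EM is 22.31 from E and the perpendicular offset is √(32.9² − 22.31²) = 24.18. Taking the right-of-EM solution: Q = (20.72, -11.09).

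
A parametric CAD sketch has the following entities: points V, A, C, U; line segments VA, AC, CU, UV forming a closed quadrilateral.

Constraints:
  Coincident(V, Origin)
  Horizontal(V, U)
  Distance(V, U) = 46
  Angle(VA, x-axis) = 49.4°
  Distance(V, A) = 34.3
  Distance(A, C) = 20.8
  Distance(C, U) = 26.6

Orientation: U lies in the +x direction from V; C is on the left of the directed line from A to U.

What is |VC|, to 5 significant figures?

50.581

V is at the origin; V and U share the same y with |VU| = 46.0 and U in +x, so U = (46.0, 0). VA runs at 49.4° with |VA| = 34.3, so A = (22.322, 26.043). C is determined by |AC| = 20.8 and |CU| = 26.6 together: it lies at the intersection of circle(A, 20.8) and circle(U, 26.6). With |AU| = 35.198, the foot of the radical line on AU is 13.694 from A and the perpendicular offset is √(20.8² − 13.694²) = 15.656. Taking the left-of-AU solution: C = (43.118, 26.443).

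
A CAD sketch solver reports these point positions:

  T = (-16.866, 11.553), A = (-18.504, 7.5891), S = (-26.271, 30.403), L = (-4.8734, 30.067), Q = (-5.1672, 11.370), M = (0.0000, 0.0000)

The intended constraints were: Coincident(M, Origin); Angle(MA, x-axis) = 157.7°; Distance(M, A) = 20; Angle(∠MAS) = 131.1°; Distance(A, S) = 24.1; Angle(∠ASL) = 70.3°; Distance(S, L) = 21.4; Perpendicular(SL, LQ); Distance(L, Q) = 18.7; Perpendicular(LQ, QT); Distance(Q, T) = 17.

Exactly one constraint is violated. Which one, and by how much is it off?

Distance(Q, T) = 17 — off by 5.30.

M = (0.00, 0.00) ✓; MA at 157.7° ✓; |MA| = 20.00 ✓; ∠MAS = 131.1° ✓; |AS| = 24.10 ✓; ∠ASL = 70.30° ✓; |SL| = 21.40 ✓; ∠(SL, LQ) = 90.00° ✓; |LQ| = 18.70 ✓; ∠(LQ, QT) = 90.00° ✓; |QT| = 11.70 ✗.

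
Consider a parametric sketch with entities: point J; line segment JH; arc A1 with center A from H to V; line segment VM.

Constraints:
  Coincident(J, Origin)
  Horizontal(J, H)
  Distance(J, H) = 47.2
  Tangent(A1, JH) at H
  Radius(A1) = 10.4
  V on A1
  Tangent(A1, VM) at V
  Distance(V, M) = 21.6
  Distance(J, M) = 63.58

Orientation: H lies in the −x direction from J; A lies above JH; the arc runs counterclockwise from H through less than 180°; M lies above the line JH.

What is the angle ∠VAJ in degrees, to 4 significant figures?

54.94°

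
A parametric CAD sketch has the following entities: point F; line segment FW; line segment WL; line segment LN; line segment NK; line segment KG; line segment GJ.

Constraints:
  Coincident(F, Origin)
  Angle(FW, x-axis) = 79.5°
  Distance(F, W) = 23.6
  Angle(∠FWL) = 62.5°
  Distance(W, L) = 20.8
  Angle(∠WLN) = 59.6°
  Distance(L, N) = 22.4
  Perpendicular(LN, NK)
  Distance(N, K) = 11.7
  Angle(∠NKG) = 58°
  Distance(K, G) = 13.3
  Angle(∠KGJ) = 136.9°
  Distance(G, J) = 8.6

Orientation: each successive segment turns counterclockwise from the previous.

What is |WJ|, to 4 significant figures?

21.66

F is at the origin; FW runs at 79.5° with length 23.6, so W = (4.301, 23.20). ∠FWL = 62.5° gives WL at -163.0° from the x-axis; with |WL| = 20.8, L = (-15.59, 17.12). ∠WLN = 59.6° gives LN at -42.60° from the x-axis; with |LN| = 22.4, N = (0.8982, 1.961). LN is perpendicular to NK, so NK runs at 47.40°; with |NK| = 11.7, K = (8.818, 10.57). ∠NKG = 58.0° gives KG at 169.4° from the x-axis; with |KG| = 13.3, G = (-4.255, 13.02). ∠KGJ = 136.9° gives GJ at -147.5° from the x-axis; with |GJ| = 8.6, J = (-11.51, 8.400). Then |WJ| = |J − W| = 21.66.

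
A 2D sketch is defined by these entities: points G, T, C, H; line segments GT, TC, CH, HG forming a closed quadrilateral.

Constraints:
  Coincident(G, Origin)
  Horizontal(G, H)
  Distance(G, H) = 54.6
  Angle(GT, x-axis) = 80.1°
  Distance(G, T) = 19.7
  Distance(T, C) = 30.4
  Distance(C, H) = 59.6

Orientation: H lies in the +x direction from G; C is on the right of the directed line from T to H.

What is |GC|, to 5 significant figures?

10.867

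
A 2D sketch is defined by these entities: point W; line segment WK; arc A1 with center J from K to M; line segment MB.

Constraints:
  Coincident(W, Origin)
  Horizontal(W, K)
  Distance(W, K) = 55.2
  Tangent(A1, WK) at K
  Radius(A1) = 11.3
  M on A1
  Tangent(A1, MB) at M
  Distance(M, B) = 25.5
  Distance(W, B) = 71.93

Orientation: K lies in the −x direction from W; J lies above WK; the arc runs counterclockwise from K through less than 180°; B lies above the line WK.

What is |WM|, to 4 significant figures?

49.30

W is at the origin; WK is horizontal with |WK| = 55.2 and K on the −x side, so K = (-55.20, 0.000). A1 meets WK tangentially, so JK is at right angles to WK, so J = K + (0, 11.3) = (-55.20, 11.30). Since JM ⟂ MB (tangency), |JB| = √(11.3² + 25.5²) = 27.89 regardless of where M sits on A1. So B lies on both circle(W, 71.93) and circle(J, 27.89); the above-WK intersection is B = (-60.66, 38.65). M is the foot of the tangent from B: M = (-45.97, 17.81).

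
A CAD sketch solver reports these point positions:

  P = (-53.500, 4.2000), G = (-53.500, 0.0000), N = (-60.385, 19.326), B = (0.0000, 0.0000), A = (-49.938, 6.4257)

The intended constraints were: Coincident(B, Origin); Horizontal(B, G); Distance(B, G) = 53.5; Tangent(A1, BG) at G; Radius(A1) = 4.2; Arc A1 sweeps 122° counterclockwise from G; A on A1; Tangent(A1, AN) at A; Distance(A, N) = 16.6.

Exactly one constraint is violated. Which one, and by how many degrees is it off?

Tangent(A1, AN) at A — off by 7.00°.

B = (0.00, 0.00) ✓; B.y = 0.00, G.y = 0.00 ✓; |BG| = 53.50 ✓; ∠(PG, GB) = 90.00° ✓; |PG| = 4.200 ✓; bearing(P→A) − bearing(P→G) = 122.0° ✓; |PA| = 4.200 ✓; ∠(PA, AN) = 83.00° ✗; |AN| = 16.60 ✓.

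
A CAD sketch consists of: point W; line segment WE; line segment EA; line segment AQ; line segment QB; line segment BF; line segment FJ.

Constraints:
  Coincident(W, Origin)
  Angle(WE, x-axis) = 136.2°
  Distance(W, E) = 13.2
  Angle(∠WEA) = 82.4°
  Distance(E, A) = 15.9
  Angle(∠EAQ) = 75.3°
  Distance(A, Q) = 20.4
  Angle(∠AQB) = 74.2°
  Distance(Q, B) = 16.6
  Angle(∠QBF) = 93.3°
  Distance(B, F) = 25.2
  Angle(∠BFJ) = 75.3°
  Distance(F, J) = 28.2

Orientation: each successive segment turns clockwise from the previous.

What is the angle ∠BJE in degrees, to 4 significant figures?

21.24°

W is at the origin; WE runs at 136.2° with length 13.2, so E = (-9.527, 9.136). ∠WEA = 82.4° gives EA at 38.60° from the x-axis; with |EA| = 15.9, A = (2.899, 19.06). ∠EAQ = 75.3° gives AQ at -66.10° from the x-axis; with |AQ| = 20.4, Q = (11.16, 0.4052). ∠AQB = 74.2° gives QB at -171.9° from the x-axis; with |QB| = 16.6, B = (-5.271, -1.934). ∠QBF = 93.3° gives BF at 101.4° from the x-axis; with |BF| = 25.2, F = (-10.25, 22.77). ∠BFJ = 75.3° gives FJ at -3.300° from the x-axis; with |FJ| = 28.2, J = (17.90, 21.15). Then cos ∠BJE = JB·JE / (|JB||JE|), giving 21.24°.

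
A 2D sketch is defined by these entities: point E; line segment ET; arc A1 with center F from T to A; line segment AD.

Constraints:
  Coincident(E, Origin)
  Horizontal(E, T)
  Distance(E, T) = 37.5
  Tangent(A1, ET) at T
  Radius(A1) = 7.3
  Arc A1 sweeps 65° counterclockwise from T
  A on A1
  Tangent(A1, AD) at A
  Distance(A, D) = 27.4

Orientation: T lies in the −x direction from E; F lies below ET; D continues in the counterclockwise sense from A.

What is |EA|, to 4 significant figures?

44.32

E is at the origin; ET is horizontal with |ET| = 37.5 and T on the −x side, so T = (-37.50, 0.000). The tangent condition forces FT to be normal to ET, so F = T + (0, -7.3) = (-37.50, -7.300). On A1, T sits at bearing 90° from F; a 65° counterclockwise sweep puts A at bearing 155°, so A = F + 7.3·(cos 155°, sin 155°) = (-44.12, -4.215). Then |EA| = |A − E| = 44.32.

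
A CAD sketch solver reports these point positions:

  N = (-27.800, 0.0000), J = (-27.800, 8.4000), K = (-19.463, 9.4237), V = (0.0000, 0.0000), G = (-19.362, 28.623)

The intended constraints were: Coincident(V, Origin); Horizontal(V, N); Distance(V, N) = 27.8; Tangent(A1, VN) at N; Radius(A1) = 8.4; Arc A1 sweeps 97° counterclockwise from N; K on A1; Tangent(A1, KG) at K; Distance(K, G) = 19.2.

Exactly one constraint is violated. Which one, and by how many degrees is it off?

Tangent(A1, KG) at K — off by 7.30°.

V = (0.00, 0.00) ✓; V.y = 0.00, N.y = 0.00 ✓; |VN| = 27.80 ✓; ∠(JN, NV) = 90.00° ✓; |JN| = 8.400 ✓; bearing(J→K) − bearing(J→N) = 97.00° ✓; |JK| = 8.400 ✓; ∠(JK, KG) = 97.30° ✗; |KG| = 19.20 ✓.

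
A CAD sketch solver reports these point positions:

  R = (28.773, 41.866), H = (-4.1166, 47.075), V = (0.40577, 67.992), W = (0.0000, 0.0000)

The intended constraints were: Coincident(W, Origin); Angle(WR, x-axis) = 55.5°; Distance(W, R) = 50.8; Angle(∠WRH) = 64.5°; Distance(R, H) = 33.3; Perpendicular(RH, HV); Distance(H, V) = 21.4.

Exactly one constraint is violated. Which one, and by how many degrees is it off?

Perpendicular(RH, HV) — off by 3.20°.

W = (0.00, 0.00) ✓; WR at 55.50° ✓; |WR| = 50.80 ✓; ∠WRH = 64.50° ✓; |RH| = 33.30 ✓; ∠(RH, HV) = 93.20° ✗; |HV| = 21.40 ✓.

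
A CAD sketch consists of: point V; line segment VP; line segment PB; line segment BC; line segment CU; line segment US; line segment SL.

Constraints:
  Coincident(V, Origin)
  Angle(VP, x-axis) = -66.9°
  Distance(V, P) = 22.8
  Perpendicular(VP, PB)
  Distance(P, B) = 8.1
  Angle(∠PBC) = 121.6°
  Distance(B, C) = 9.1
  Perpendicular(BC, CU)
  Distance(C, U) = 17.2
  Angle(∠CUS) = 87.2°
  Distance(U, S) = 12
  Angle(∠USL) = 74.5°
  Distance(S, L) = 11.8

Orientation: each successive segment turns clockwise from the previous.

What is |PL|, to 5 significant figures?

5.2779

∠CUS = 87.2° gives US at -38.100° from the x-axis; with |US| = 12.0, S = (13.450, -12.258). ∠USL = 74.5° gives SL at -143.60° from the x-axis; with |SL| = 11.8, L = (3.9525, -19.261). Then |PL| = |L − P| = 5.2779.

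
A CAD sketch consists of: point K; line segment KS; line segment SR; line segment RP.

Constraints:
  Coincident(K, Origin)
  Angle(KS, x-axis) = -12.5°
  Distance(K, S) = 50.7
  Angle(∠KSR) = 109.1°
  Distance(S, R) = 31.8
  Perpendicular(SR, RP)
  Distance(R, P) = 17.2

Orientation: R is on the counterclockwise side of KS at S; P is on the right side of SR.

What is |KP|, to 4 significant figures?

81.12

K is at the origin; KS runs at -12.5° with length 50.7, so S = 50.7·(cos -12.5°, sin -12.5°) = (49.50, -10.97). ∠KSR = 109.1°, so SR runs at -12.5° + (180° − 109.1°) = 58.40° from the x-axis; with |SR| = 31.8, R = S + 31.8·(cos 58.40°, sin 58.40°) = (66.16, 16.11). SR ⟂ RP; with |RP| = 17.2 on the right of SR, P = R + 17.2·(0.8517, -0.5240) = (80.81, 7.099). Then |KP| = |P − K| = 81.12.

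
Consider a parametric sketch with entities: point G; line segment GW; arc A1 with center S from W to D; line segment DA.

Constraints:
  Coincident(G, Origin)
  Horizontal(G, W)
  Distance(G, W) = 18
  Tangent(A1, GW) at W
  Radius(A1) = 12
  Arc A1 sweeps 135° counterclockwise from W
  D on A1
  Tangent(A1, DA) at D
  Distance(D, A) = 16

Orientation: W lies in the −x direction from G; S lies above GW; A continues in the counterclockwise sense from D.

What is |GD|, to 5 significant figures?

22.587

The tangent condition forces SW to be normal to GW, so S = W + (0, 12) = (-18.000, 12.000). On A1, W sits at bearing -90° from S; a 135° counterclockwise sweep puts D at bearing 45°, so D = S + 12.0·(cos 45°, sin 45°) = (-9.5147, 20.485). Then |GD| = |D − G| = 22.587.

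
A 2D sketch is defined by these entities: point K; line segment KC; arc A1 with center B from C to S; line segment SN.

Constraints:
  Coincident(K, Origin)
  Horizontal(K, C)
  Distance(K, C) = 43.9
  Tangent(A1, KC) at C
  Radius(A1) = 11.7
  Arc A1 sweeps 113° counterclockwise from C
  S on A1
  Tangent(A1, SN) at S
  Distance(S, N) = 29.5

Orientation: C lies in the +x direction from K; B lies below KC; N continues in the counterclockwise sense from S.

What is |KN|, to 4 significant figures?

62.29

K is at the origin; K and C share the same y with |KC| = 43.9 and C on the +x side, so C = (43.90, 0.000). Since A1 is tangent to KC there, BC ⟂ KC, so B = C + (0, -11.7) = (43.90, -11.70). On A1, C sits at bearing 90° from B; a 113° counterclockwise sweep puts S at bearing 203°, so S = B + 11.7·(cos 203°, sin 203°) = (33.13, -16.27). Tangency of A1 to SN means the radius BS is perpendicular to SN, so SN runs along (−sin 203°, cos 203°); with |SN| = 29.5, N = (44.66, -43.43). Then |KN| = |N − K| = 62.29.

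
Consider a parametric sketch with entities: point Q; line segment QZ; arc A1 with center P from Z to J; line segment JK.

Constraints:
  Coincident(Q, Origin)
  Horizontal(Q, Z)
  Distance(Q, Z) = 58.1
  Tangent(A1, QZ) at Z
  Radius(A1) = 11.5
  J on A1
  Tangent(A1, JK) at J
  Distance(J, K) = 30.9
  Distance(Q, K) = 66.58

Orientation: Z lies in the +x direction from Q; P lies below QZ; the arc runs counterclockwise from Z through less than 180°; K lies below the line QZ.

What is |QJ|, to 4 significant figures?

48.42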